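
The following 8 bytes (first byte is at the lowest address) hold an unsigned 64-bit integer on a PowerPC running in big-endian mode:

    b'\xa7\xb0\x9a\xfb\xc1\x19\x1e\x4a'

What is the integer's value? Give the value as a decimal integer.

12083328206302158410

In big-endian order the high byte comes first in memory.
The bytes are already most-significant first: 0xA7B09AFBC1191E4A.
0xA7B09AFBC1191E4A = 12083328206302158410.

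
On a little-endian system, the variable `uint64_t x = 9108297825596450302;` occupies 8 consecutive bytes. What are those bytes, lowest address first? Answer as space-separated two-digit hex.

9108297825596450302 in hexadecimal, padded to 64 bits, is 0x7E672C9D5323A5FE.
Split into bytes (most-significant first): 7E 67 2C 9D 53 23 A5 FE.
Little-endian: lowest address holds the least-significant byte.
So at ascending addresses the bytes are FE A5 23 53 9D 2C 67 7E.

FE A5 23 53 9D 2C 67 7E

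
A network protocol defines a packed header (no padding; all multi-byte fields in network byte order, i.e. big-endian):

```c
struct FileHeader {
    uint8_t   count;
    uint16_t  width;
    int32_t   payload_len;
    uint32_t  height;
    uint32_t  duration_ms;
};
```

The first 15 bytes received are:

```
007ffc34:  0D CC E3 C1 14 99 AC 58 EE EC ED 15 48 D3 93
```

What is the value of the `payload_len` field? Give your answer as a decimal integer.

`payload_len` follows `count` (1 B), `width` (2 B), so it starts at offset 1 + 2 = 3 and occupies 4 bytes.
Bytes at offsets 3..6: C1 14 99 AC.
Big-endian: lowest address holds the most-significant byte.
The bytes are already most-significant first: 0xC11499AC.
Top bit is set, so as a signed 32-bit value this is 0xC11499AC − 2^32 = -1055614548.

-1055614548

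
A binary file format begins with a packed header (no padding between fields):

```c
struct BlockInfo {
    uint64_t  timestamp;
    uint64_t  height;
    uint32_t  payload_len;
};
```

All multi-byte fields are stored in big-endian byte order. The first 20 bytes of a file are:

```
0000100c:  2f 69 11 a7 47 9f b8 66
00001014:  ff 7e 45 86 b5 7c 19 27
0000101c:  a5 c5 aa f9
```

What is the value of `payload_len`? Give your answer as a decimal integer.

`payload_len` follows `timestamp` (8 B), `height` (8 B), so it starts at offset 8 + 8 = 16 and occupies 4 bytes.
Bytes at offsets 16..19: A5 C5 AA F9.
In big-endian order the high byte comes first in memory.
The bytes are already most-significant first: 0xA5C5AAF9.
0xA5C5AAF9 = 2781195001.

2781195001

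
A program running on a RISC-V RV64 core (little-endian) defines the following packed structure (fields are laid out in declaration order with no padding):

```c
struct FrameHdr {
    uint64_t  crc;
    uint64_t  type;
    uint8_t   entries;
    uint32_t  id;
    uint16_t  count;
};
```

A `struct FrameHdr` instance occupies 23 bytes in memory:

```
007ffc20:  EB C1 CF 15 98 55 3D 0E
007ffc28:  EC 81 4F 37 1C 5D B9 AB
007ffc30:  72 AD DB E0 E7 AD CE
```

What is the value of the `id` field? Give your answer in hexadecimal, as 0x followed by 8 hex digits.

`id` follows `crc` (8 B), `type` (8 B), `entries` (1 B), so it starts at offset 8 + 8 + 1 = 17 and occupies 4 bytes.
Bytes at offsets 17..20: AD DB E0 E7.
In little-endian order the low byte comes first in memory.
Reassemble most-significant byte first: E7 E0 DB AD → 0xE7E0DBAD.

0xE7E0DBAD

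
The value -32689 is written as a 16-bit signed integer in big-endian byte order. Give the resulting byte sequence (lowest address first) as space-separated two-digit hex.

80 4F

Two's complement of -32689 in 16 bits: 32689 = 0x7FB1; invert → 0x804E; add 1 → 0x804F.
Split into bytes (most-significant first): 80 4F.
Big-endian stores the most-significant byte at the lowest address.
So the memory order matches the most-significant-first order: 80 4F.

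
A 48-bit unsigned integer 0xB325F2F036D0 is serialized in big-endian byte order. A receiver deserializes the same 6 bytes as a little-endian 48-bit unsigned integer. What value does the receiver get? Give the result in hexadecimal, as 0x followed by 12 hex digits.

0xD036F0F225B3

Stored big-endian, the bytes at ascending addresses are B3 25 F2 F0 36 D0.
Read back as little-endian, the first byte is least significant, giving 0xD036F0F225B3.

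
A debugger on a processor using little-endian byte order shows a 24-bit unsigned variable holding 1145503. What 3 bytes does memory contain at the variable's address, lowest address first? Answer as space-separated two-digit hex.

1145503 in hexadecimal, padded to 24 bits, is 0x117A9F.
Split into bytes (most-significant first): 11 7A 9F.
Little-endian: lowest address holds the least-significant byte.
So at ascending addresses the bytes are 9F 7A 11.

9F 7A 11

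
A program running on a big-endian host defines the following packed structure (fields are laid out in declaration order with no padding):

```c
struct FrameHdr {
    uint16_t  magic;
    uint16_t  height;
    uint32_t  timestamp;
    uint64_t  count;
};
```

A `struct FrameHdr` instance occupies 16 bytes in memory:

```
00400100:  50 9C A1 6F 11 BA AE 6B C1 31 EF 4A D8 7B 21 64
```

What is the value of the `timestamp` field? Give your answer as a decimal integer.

297447019

`timestamp` follows `magic` (2 B), `height` (2 B), so it starts at offset 2 + 2 = 4 and occupies 4 bytes.
Bytes at offsets 4..7: 11 BA AE 6B.
Big-endian: lowest address holds the most-significant byte.
The bytes are already most-significant first: 0x11BAAE6B.
0x11BAAE6B = 297447019.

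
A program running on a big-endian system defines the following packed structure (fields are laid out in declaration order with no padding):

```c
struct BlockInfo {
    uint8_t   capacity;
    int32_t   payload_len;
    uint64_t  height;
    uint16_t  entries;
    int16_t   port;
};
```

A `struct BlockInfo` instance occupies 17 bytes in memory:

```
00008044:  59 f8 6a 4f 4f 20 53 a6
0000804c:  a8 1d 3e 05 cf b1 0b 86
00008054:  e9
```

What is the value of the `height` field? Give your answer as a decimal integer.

2329388673255998927

`height` follows `capacity` (1 B), `payload_len` (4 B), so it starts at offset 1 + 4 = 5 and occupies 8 bytes.
Bytes at offsets 5..12: 20 53 A6 A8 1D 3E 05 CF.
Big-endian stores the most-significant byte at the lowest address.
The bytes are already most-significant first: 0x2053A6A81D3E05CF.
0x2053A6A81D3E05CF = 2329388673255998927.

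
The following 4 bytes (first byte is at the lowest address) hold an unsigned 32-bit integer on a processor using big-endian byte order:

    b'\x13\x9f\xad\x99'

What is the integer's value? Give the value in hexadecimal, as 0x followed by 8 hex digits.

Big-endian stores the most-significant byte at the lowest address.
The bytes are already most-significant first: 0x139FAD99.

0x139FAD99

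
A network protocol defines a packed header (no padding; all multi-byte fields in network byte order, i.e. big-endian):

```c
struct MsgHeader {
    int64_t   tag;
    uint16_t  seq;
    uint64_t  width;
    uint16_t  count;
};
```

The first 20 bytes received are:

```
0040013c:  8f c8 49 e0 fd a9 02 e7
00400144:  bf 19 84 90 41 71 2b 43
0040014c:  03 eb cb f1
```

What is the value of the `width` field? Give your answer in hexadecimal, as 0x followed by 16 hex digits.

`width` follows `tag` (8 B), `seq` (2 B), so it starts at offset 8 + 2 = 10 and occupies 8 bytes.
Bytes at offsets 10..17: 84 90 41 71 2B 43 03 EB.
In big-endian order the high byte comes first in memory.
The bytes are already most-significant first: 0x849041712B4303EB.

0x849041712B4303EB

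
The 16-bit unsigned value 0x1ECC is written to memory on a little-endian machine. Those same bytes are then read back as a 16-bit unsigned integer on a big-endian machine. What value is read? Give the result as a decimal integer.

52254

Stored little-endian, the bytes at ascending addresses are CC 1E.
Read back as big-endian, the last byte is least significant, giving 0xCC1E.
0xCC1E = 52254.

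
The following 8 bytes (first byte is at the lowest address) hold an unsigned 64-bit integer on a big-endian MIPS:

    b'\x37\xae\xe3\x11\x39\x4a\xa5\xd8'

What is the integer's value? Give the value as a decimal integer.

4012393981148833240

In big-endian order the high byte comes first in memory.
The bytes are already most-significant first: 0x37AEE311394AA5D8.
0x37AEE311394AA5D8 = 4012393981148833240.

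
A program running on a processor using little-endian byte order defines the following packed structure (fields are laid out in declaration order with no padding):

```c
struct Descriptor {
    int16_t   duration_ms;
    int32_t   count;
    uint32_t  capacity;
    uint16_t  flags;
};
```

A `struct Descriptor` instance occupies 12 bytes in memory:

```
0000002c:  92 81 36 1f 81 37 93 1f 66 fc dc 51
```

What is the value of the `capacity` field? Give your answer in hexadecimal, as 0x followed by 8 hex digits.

0xFC661F93

`capacity` follows `duration_ms` (2 B), `count` (4 B), so it starts at offset 2 + 4 = 6 and occupies 4 bytes.
Bytes at offsets 6..9: 93 1F 66 FC.
Little-endian: lowest address holds the least-significant byte.
Reassemble most-significant byte first: FC 66 1F 93 → 0xFC661F93.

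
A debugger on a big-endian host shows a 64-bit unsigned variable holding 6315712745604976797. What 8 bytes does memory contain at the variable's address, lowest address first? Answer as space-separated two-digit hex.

57 A5 EB 47 B1 31 10 9D

6315712745604976797 in hexadecimal, padded to 64 bits, is 0x57A5EB47B131109D.
Split into bytes (most-significant first): 57 A5 EB 47 B1 31 10 9D.
In big-endian order the high byte comes first in memory.
So the memory order matches the most-significant-first order: 57 A5 EB 47 B1 31 10 9D.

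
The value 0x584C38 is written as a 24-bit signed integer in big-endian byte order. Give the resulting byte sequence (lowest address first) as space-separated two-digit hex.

58 4C 38

Split into bytes (most-significant first): 58 4C 38.
In big-endian order the high byte comes first in memory.
So the memory order matches the most-significant-first order: 58 4C 38.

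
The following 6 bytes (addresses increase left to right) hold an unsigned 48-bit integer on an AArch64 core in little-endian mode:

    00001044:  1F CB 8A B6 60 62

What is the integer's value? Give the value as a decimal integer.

In little-endian order the low byte comes first in memory.
Reassemble most-significant byte first: 62 60 B6 8A CB 1F → 0x6260B68ACB1F.
0x6260B68ACB1F = 108167518931743.

108167518931743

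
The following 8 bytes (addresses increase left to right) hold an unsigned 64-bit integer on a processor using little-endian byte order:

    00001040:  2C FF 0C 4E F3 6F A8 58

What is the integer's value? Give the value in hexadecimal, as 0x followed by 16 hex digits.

0x58A86FF34E0CFF2C

In little-endian order the low byte comes first in memory.
Reassemble most-significant byte first: 58 A8 6F F3 4E 0C FF 2C → 0x58A86FF34E0CFF2C.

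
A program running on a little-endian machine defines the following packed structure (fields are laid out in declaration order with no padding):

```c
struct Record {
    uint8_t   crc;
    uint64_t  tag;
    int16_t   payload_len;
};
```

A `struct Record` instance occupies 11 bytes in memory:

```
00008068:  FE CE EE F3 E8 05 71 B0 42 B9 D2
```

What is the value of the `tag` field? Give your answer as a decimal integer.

4805465072601394894

`tag` follows `crc` (1 byte), so it starts at byte offset 1 and occupies 8 bytes.
Bytes at offsets 1..8: CE EE F3 E8 05 71 B0 42.
Little-endian stores the least-significant byte at the lowest address.
Reassemble most-significant byte first: 42 B0 71 05 E8 F3 EE CE → 0x42B07105E8F3EECE.
0x42B07105E8F3EECE = 4805465072601394894.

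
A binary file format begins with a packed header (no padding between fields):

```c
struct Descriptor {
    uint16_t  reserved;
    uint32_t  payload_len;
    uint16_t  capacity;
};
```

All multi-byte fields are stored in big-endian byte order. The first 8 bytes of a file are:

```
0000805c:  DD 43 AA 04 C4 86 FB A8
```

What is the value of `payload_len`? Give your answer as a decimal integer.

`payload_len` follows `reserved` (2 bytes), so it starts at byte offset 2 and occupies 4 bytes.
Bytes at offsets 2..5: AA 04 C4 86.
Big-endian stores the most-significant byte at the lowest address.
The bytes are already most-significant first: 0xAA04C486.
0xAA04C486 = 2852439174.

2852439174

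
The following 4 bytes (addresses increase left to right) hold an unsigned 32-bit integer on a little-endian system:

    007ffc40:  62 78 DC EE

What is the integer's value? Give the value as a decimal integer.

4007426146

Little-endian: lowest address holds the least-significant byte.
Reassemble most-significant byte first: EE DC 78 62 → 0xEEDC7862.
0xEEDC7862 = 4007426146.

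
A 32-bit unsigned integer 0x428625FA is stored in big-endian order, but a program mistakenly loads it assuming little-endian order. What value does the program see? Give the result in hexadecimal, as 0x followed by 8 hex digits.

Stored big-endian, the bytes at ascending addresses are 42 86 25 FA.
Read back as little-endian, the first byte is least significant, giving 0xFA258642.

0xFA258642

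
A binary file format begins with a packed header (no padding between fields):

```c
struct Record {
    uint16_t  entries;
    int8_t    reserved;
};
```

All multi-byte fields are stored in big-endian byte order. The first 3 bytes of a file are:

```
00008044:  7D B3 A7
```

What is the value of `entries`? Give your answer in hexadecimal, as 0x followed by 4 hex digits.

0x7DB3

`entries` is the first field, at byte offset 0, occupying 2 bytes.
Bytes at offsets 0..1: 7D B3.
Big-endian stores the most-significant byte at the lowest address.
The bytes are already most-significant first: 0x7DB3.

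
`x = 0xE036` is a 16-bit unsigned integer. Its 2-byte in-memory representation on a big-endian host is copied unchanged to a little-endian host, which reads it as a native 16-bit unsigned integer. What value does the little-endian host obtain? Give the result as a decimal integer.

Stored big-endian, the bytes at ascending addresses are E0 36.
Read back as little-endian, the first byte is least significant, giving 0x36E0.
0x36E0 = 14048.

14048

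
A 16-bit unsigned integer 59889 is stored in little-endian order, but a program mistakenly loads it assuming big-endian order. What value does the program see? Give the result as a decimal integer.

61929

59889 in 16-bit hexadecimal is 0xE9F1.
Stored little-endian, the bytes at ascending addresses are F1 E9.
Read back as big-endian, the last byte is least significant, giving 0xF1E9.
0xF1E9 = 61929.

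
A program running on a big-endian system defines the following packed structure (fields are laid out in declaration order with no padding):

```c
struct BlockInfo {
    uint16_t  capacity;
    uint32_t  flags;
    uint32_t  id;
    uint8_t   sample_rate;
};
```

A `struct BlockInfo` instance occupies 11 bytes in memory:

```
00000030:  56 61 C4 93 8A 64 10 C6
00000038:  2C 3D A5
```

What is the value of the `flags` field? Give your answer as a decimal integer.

3298003556

`flags` follows `capacity` (2 bytes), so it starts at byte offset 2 and occupies 4 bytes.
Bytes at offsets 2..5: C4 93 8A 64.
Big-endian stores the most-significant byte at the lowest address.
The bytes are already most-significant first: 0xC4938A64.
0xC4938A64 = 3298003556.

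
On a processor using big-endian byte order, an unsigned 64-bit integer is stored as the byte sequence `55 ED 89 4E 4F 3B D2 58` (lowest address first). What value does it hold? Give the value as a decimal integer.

Big-endian: lowest address holds the most-significant byte.
The bytes are already most-significant first: 0x55ED894E4F3BD258.
0x55ED894E4F3BD258 = 6191756032134074968.

6191756032134074968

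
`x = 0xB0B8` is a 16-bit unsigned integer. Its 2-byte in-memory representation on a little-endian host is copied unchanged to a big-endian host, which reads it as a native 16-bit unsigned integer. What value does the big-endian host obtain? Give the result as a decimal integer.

47280

Stored little-endian, the bytes at ascending addresses are B8 B0.
Read back as big-endian, the last byte is least significant, giving 0xB8B0.
0xB8B0 = 47280.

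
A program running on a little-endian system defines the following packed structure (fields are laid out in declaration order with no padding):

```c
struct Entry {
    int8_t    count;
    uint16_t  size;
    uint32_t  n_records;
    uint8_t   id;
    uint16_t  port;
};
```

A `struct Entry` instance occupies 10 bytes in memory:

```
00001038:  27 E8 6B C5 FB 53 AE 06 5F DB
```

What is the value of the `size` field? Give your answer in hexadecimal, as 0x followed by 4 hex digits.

`size` follows `count` (1 byte), so it starts at byte offset 1 and occupies 2 bytes.
Bytes at offsets 1..2: E8 6B.
Little-endian stores the least-significant byte at the lowest address.
Reassemble most-significant byte first: 6B E8 → 0x6BE8.

0x6BE8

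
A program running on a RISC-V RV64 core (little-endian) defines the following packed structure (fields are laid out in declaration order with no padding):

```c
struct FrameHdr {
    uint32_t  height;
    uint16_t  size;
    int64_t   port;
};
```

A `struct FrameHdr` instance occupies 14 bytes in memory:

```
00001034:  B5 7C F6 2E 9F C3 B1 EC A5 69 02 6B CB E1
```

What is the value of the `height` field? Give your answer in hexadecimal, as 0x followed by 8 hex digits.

`height` is the first field, at byte offset 0, occupying 4 bytes.
Bytes at offsets 0..3: B5 7C F6 2E.
Little-endian: lowest address holds the least-significant byte.
Reassemble most-significant byte first: 2E F6 7C B5 → 0x2EF67CB5.

0x2EF67CB5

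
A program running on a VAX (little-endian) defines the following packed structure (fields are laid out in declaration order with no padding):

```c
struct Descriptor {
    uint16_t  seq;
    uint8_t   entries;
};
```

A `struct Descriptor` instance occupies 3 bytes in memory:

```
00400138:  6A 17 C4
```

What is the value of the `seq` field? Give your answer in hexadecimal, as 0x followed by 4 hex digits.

`seq` is the first field, at byte offset 0, occupying 2 bytes.
Bytes at offsets 0..1: 6A 17.
Little-endian: lowest address holds the least-significant byte.
Reassemble most-significant byte first: 17 6A → 0x176A.

0x176A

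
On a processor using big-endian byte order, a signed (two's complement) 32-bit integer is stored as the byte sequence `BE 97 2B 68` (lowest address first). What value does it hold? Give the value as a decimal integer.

-1097389208

In big-endian order the high byte comes first in memory.
The bytes are already most-significant first: 0xBE972B68.
Top bit is set, so as a signed 32-bit value this is 0xBE972B68 − 2^32 = -1097389208.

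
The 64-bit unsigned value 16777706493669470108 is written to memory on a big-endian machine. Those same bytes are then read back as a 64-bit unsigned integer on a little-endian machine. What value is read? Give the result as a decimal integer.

11308519921784444648

16777706493669470108 in 64-bit hexadecimal is 0xE8D66329F4EEEF9C.
Stored big-endian, the bytes at ascending addresses are E8 D6 63 29 F4 EE EF 9C.
Read back as little-endian, the first byte is least significant, giving 0x9CEFEEF42963D6E8.
0x9CEFEEF42963D6E8 = 11308519921784444648.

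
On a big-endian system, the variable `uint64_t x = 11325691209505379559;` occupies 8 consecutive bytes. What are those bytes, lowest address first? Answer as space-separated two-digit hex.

11325691209505379559 in hexadecimal, padded to 64 bits, is 0x9D2CF026225514E7.
Split into bytes (most-significant first): 9D 2C F0 26 22 55 14 E7.
Big-endian: lowest address holds the most-significant byte.
So the memory order matches the most-significant-first order: 9D 2C F0 26 22 55 14 E7.

9D 2C F0 26 22 55 14 E7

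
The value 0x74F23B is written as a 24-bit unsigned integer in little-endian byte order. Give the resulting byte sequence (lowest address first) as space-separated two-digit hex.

Split into bytes (most-significant first): 74 F2 3B.
Little-endian: lowest address holds the least-significant byte.
So at ascending addresses the bytes are 3B F2 74.

3B F2 74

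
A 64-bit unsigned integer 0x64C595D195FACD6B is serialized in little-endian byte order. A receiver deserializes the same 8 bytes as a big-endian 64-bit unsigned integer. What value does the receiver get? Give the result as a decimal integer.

7768140453657298276

Stored little-endian, the bytes at ascending addresses are 6B CD FA 95 D1 95 C5 64.
Read back as big-endian, the last byte is least significant, giving 0x6BCDFA95D195C564.
0x6BCDFA95D195C564 = 7768140453657298276.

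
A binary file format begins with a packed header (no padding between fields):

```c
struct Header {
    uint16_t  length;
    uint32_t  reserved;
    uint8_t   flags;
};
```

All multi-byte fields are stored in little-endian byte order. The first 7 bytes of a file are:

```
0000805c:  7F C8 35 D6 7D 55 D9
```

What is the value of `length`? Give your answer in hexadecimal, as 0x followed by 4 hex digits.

0xC87F

`length` is the first field, at byte offset 0, occupying 2 bytes.
Bytes at offsets 0..1: 7F C8.
In little-endian order the low byte comes first in memory.
Reassemble most-significant byte first: C8 7F → 0xC87F.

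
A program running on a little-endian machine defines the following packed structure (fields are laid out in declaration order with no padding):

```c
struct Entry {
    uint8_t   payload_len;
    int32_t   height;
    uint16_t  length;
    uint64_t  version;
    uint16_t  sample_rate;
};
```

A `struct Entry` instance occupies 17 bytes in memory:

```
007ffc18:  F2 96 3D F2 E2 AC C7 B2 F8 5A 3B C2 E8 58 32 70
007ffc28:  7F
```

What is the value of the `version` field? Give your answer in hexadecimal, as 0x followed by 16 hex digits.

`version` follows `payload_len` (1 B), `height` (4 B), `length` (2 B), so it starts at offset 1 + 4 + 2 = 7 and occupies 8 bytes.
Bytes at offsets 7..14: B2 F8 5A 3B C2 E8 58 32.
Little-endian: lowest address holds the least-significant byte.
Reassemble most-significant byte first: 32 58 E8 C2 3B 5A F8 B2 → 0x3258E8C23B5AF8B2.

0x3258E8C23B5AF8B2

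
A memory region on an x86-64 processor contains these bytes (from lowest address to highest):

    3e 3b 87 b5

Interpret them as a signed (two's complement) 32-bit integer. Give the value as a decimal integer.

-1249428674

Little-endian: lowest address holds the least-significant byte.
Reassemble most-significant byte first: B5 87 3B 3E → 0xB5873B3E.
Top bit is set, so as a signed 32-bit value this is 0xB5873B3E − 2^32 = -1249428674.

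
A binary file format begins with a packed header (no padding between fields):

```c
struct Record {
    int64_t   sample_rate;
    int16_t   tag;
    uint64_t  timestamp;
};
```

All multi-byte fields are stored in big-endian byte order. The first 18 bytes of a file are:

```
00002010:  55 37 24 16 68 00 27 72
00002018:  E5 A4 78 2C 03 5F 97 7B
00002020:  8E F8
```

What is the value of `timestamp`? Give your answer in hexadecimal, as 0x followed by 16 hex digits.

`timestamp` follows `sample_rate` (8 B), `tag` (2 B), so it starts at offset 8 + 2 = 10 and occupies 8 bytes.
Bytes at offsets 10..17: 78 2C 03 5F 97 7B 8E F8.
Big-endian stores the most-significant byte at the lowest address.
The bytes are already most-significant first: 0x782C035F977B8EF8.

0x782C035F977B8EF8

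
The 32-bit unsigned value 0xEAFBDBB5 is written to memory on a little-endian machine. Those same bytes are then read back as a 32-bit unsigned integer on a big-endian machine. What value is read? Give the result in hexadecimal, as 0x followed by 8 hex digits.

0xB5DBFBEA

Stored little-endian, the bytes at ascending addresses are B5 DB FB EA.
Read back as big-endian, the last byte is least significant, giving 0xB5DBFBEA.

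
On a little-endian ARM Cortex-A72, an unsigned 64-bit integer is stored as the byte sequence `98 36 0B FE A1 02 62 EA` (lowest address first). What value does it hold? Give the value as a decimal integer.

Little-endian: lowest address holds the least-significant byte.
Reassemble most-significant byte first: EA 62 02 A1 FE 0B 36 98 → 0xEA6202A1FE0B3698.
0xEA6202A1FE0B3698 = 16889064447367919256.

16889064447367919256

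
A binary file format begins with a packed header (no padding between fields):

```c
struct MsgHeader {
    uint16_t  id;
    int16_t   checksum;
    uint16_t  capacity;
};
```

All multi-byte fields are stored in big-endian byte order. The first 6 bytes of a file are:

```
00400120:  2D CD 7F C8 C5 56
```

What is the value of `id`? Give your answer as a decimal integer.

`id` is the first field, at byte offset 0, occupying 2 bytes.
Bytes at offsets 0..1: 2D CD.
Big-endian: lowest address holds the most-significant byte.
The bytes are already most-significant first: 0x2DCD.
0x2DCD = 11725.

11725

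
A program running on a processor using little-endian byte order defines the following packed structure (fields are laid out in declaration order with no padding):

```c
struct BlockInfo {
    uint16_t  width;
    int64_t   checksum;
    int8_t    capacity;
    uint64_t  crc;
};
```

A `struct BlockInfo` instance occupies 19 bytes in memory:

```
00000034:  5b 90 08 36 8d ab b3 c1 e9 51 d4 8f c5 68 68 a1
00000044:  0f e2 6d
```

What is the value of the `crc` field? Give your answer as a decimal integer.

`crc` follows `width` (2 B), `checksum` (8 B), `capacity` (1 B), so it starts at offset 2 + 8 + 1 = 11 and occupies 8 bytes.
Bytes at offsets 11..18: 8F C5 68 68 A1 0F E2 6D.
Little-endian stores the least-significant byte at the lowest address.
Reassemble most-significant byte first: 6D E2 0F A1 68 68 C5 8F → 0x6DE20FA16868C58F.
0x6DE20FA16868C58F = 7917908280786601359.

7917908280786601359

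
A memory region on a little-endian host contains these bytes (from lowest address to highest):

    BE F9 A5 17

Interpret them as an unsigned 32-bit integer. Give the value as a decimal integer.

Little-endian stores the least-significant byte at the lowest address.
Reassemble most-significant byte first: 17 A5 F9 BE → 0x17A5F9BE.
0x17A5F9BE = 396753342.

396753342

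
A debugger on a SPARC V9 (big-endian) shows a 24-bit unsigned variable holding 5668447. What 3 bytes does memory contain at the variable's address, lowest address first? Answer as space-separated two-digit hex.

56 7E 5F

5668447 in hexadecimal, padded to 24 bits, is 0x567E5F.
Split into bytes (most-significant first): 56 7E 5F.
In big-endian order the high byte comes first in memory.
So the memory order matches the most-significant-first order: 56 7E 5F.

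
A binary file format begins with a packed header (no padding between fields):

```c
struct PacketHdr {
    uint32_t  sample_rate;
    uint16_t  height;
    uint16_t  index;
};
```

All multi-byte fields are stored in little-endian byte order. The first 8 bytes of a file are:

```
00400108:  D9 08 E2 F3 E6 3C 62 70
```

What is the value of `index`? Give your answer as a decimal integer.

`index` follows `sample_rate` (4 B), `height` (2 B), so it starts at offset 4 + 2 = 6 and occupies 2 bytes.
Bytes at offsets 6..7: 62 70.
Little-endian stores the least-significant byte at the lowest address.
Reassemble most-significant byte first: 70 62 → 0x7062.
0x7062 = 28770.

28770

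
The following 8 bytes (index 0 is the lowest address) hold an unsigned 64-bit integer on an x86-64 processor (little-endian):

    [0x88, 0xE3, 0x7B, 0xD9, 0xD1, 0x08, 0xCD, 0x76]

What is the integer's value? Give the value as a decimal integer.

In little-endian order the low byte comes first in memory.
Reassemble most-significant byte first: 76 CD 08 D1 D9 7B E3 88 → 0x76CD08D1D97BE388.
0x76CD08D1D97BE388 = 8560508164091143048.

8560508164091143048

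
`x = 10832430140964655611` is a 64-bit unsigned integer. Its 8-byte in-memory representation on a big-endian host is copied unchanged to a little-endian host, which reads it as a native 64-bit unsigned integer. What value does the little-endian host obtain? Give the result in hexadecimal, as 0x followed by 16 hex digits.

10832430140964655611 in 64-bit hexadecimal is 0x965485D20E6ED1FB.
Stored big-endian, the bytes at ascending addresses are 96 54 85 D2 0E 6E D1 FB.
Read back as little-endian, the first byte is least significant, giving 0xFBD16E0ED2855496.

0xFBD16E0ED2855496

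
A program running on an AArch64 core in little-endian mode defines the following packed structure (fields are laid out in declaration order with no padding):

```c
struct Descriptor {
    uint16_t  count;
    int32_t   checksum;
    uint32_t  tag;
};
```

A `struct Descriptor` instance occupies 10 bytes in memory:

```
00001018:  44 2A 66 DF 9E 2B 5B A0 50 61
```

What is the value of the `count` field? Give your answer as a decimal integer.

`count` is the first field, at byte offset 0, occupying 2 bytes.
Bytes at offsets 0..1: 44 2A.
Little-endian: lowest address holds the least-significant byte.
Reassemble most-significant byte first: 2A 44 → 0x2A44.
0x2A44 = 10820.

10820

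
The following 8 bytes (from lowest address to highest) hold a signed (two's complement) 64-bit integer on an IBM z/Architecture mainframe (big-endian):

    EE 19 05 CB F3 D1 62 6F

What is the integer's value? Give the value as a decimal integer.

Big-endian stores the most-significant byte at the lowest address.
The bytes are already most-significant first: 0xEE1905CBF3D1626F.
Top bit is set, so as a signed 64-bit value this is 0xEE1905CBF3D1626F − 2^64 = -1289993444737850769.

-1289993444737850769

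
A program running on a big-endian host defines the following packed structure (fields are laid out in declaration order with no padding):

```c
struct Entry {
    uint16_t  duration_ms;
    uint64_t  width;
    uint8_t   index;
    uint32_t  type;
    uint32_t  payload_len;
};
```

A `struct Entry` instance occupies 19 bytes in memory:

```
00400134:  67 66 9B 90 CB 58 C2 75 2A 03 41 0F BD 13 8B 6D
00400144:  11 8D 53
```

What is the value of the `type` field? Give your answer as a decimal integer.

264049547

`type` follows `duration_ms` (2 B), `width` (8 B), `index` (1 B), so it starts at offset 2 + 8 + 1 = 11 and occupies 4 bytes.
Bytes at offsets 11..14: 0F BD 13 8B.
Big-endian stores the most-significant byte at the lowest address.
The bytes are already most-significant first: 0x0FBD138B.
0x0FBD138B = 264049547.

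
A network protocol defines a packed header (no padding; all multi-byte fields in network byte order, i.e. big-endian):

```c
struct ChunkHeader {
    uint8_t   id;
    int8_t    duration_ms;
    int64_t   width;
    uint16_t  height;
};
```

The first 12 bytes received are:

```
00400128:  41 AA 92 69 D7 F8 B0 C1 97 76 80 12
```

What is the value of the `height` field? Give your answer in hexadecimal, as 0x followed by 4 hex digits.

`height` follows `id` (1 B), `duration_ms` (1 B), `width` (8 B), so it starts at offset 1 + 1 + 8 = 10 and occupies 2 bytes.
Bytes at offsets 10..11: 80 12.
Big-endian: lowest address holds the most-significant byte.
The bytes are already most-significant first: 0x8012.

0x8012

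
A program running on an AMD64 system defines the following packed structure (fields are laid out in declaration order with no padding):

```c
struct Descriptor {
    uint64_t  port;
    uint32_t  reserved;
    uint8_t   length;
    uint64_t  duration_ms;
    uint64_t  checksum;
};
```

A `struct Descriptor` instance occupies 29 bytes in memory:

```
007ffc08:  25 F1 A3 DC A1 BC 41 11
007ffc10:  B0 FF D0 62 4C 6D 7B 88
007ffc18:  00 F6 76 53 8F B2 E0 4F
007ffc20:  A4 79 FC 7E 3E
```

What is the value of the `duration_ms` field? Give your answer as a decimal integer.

10327729169433656173

`duration_ms` follows `port` (8 B), `reserved` (4 B), `length` (1 B), so it starts at offset 8 + 4 + 1 = 13 and occupies 8 bytes.
Bytes at offsets 13..20: 6D 7B 88 00 F6 76 53 8F.
Little-endian: lowest address holds the least-significant byte.
Reassemble most-significant byte first: 8F 53 76 F6 00 88 7B 6D → 0x8F5376F600887B6D.
0x8F5376F600887B6D = 10327729169433656173.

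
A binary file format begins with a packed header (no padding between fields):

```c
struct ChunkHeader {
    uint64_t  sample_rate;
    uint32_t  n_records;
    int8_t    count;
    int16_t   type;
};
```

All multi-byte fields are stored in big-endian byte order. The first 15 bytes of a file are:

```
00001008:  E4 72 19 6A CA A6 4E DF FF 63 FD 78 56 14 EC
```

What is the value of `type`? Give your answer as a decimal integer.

`type` follows `sample_rate` (8 B), `n_records` (4 B), `count` (1 B), so it starts at offset 8 + 4 + 1 = 13 and occupies 2 bytes.
Bytes at offsets 13..14: 14 EC.
In big-endian order the high byte comes first in memory.
The bytes are already most-significant first: 0x14EC.
0x14EC = 5356.

5356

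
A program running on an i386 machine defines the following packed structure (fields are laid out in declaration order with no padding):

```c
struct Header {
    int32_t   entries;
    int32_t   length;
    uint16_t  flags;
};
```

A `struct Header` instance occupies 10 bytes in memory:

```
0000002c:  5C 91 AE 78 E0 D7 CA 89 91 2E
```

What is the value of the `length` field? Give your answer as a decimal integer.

`length` follows `entries` (4 bytes), so it starts at byte offset 4 and occupies 4 bytes.
Bytes at offsets 4..7: E0 D7 CA 89.
In little-endian order the low byte comes first in memory.
Reassemble most-significant byte first: 89 CA D7 E0 → 0x89CAD7E0.
Top bit is set, so as a signed 32-bit value this is 0x89CAD7E0 − 2^32 = -1983195168.

-1983195168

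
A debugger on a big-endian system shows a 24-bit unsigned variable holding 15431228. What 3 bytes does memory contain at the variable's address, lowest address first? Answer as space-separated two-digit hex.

EB 76 3C

15431228 in hexadecimal, padded to 24 bits, is 0xEB763C.
Split into bytes (most-significant first): EB 76 3C.
Big-endian stores the most-significant byte at the lowest address.
So the memory order matches the most-significant-first order: EB 76 3C.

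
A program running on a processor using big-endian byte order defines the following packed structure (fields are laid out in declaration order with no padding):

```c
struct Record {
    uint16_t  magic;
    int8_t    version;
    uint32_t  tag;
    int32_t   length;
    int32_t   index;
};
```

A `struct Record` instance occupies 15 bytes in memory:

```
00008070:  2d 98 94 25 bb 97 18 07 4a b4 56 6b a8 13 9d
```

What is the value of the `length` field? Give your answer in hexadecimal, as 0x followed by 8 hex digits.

0x074AB456

`length` follows `magic` (2 B), `version` (1 B), `tag` (4 B), so it starts at offset 2 + 1 + 4 = 7 and occupies 4 bytes.
Bytes at offsets 7..10: 07 4A B4 56.
Big-endian: lowest address holds the most-significant byte.
The bytes are already most-significant first: 0x074AB456.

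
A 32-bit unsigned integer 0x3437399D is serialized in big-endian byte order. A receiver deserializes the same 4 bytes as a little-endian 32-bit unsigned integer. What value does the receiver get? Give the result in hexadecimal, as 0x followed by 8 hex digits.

Stored big-endian, the bytes at ascending addresses are 34 37 39 9D.
Read back as little-endian, the first byte is least significant, giving 0x9D393734.

0x9D393734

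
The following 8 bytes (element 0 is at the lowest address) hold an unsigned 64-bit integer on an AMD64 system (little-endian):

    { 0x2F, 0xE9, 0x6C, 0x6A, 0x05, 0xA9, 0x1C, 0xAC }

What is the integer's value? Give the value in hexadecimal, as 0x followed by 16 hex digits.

0xAC1CA9056A6CE92F

In little-endian order the low byte comes first in memory.
Reassemble most-significant byte first: AC 1C A9 05 6A 6C E9 2F → 0xAC1CA9056A6CE92F.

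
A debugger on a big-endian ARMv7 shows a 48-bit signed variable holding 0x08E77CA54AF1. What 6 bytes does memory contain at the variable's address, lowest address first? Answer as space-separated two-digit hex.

Split into bytes (most-significant first): 08 E7 7C A5 4A F1.
Big-endian stores the most-significant byte at the lowest address.
So the memory order matches the most-significant-first order: 08 E7 7C A5 4A F1.

08 E7 7C A5 4A F1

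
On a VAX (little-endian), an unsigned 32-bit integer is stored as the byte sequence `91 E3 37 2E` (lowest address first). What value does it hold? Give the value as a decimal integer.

Little-endian stores the least-significant byte at the lowest address.
Reassemble most-significant byte first: 2E 37 E3 91 → 0x2E37E391.
0x2E37E391 = 775414673.

775414673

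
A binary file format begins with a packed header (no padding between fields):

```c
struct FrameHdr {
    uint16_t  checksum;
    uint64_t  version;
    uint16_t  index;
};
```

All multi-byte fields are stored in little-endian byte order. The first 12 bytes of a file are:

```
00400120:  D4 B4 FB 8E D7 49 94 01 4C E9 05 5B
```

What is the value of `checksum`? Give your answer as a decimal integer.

46292

`checksum` is the first field, at byte offset 0, occupying 2 bytes.
Bytes at offsets 0..1: D4 B4.
Little-endian stores the least-significant byte at the lowest address.
Reassemble most-significant byte first: B4 D4 → 0xB4D4.
0xB4D4 = 46292.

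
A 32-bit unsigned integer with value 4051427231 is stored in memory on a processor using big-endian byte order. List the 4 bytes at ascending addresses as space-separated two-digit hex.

4051427231 in hexadecimal, padded to 32 bits, is 0xF17BDF9F.
Split into bytes (most-significant first): F1 7B DF 9F.
Big-endian stores the most-significant byte at the lowest address.
So the memory order matches the most-significant-first order: F1 7B DF 9F.

F1 7B DF 9F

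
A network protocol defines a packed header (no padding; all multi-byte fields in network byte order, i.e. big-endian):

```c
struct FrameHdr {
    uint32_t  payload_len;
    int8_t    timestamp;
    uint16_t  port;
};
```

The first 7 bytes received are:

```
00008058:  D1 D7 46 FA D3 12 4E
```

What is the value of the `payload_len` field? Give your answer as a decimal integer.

`payload_len` is the first field, at byte offset 0, occupying 4 bytes.
Bytes at offsets 0..3: D1 D7 46 FA.
In big-endian order the high byte comes first in memory.
The bytes are already most-significant first: 0xD1D746FA.
0xD1D746FA = 3520546554.

3520546554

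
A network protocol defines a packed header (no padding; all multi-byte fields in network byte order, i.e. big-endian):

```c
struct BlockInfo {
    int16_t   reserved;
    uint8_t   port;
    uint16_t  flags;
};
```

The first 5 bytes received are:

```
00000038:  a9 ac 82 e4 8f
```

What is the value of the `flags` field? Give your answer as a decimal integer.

58511

`flags` follows `reserved` (2 B), `port` (1 B), so it starts at offset 2 + 1 = 3 and occupies 2 bytes.
Bytes at offsets 3..4: E4 8F.
Big-endian stores the most-significant byte at the lowest address.
The bytes are already most-significant first: 0xE48F.
0xE48F = 58511.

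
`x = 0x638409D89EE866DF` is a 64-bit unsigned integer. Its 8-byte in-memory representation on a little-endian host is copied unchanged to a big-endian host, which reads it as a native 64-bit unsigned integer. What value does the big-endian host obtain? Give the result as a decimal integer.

16097809687009395811

Stored little-endian, the bytes at ascending addresses are DF 66 E8 9E D8 09 84 63.
Read back as big-endian, the last byte is least significant, giving 0xDF66E89ED8098463.
0xDF66E89ED8098463 = 16097809687009395811.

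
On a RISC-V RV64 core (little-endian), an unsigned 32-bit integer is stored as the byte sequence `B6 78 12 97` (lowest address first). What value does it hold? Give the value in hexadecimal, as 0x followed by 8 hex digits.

0x971278B6

Little-endian stores the least-significant byte at the lowest address.
Reassemble most-significant byte first: 97 12 78 B6 → 0x971278B6.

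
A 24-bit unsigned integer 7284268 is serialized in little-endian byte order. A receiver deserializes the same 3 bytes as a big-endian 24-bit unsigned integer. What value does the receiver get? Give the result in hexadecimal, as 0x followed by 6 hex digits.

0x2C266F

7284268 in 24-bit hexadecimal is 0x6F262C.
Stored little-endian, the bytes at ascending addresses are 2C 26 6F.
Read back as big-endian, the last byte is least significant, giving 0x2C266F.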